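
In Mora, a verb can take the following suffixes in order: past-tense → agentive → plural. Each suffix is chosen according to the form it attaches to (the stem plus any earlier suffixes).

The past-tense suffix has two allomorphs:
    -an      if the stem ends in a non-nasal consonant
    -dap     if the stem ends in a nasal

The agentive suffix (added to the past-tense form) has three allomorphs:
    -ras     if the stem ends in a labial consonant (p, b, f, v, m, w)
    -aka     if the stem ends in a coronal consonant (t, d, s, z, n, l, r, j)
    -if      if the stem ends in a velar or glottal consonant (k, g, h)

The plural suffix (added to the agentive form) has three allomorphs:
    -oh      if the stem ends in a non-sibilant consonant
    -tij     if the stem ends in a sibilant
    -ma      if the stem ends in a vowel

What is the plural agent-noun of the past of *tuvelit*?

tuvelitanakama

*tuvelit*: final consonant = /t/, non-nasal → -an → *tuvelitan*.
The final consonant of the past-tense form *tuvelitan* is /n/, which is coronal, so the agentive suffix is -aka, giving *tuvelitanaka*.
The agentive form *tuvelitanaka*: final sound = /a/, a vowel → -ma → *tuvelitanakama*.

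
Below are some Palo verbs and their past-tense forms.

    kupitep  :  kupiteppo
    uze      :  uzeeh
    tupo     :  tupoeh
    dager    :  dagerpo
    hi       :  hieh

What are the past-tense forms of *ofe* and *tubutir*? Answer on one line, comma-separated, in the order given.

ofeeh, tubutirpo

Looking at the final sound of each stem: -po when the stem ends in a consonant (*kupitep*, *dager*); -eh when the stem ends in a vowel (*uze*, *tupo*, *hi*).
*ofe* — final sound /e/ (a vowel) → -eh → *ofeeh*.
Since the final sound of *tubutir* is /r/ (a consonant), it takes -po, giving *tubutirpo*.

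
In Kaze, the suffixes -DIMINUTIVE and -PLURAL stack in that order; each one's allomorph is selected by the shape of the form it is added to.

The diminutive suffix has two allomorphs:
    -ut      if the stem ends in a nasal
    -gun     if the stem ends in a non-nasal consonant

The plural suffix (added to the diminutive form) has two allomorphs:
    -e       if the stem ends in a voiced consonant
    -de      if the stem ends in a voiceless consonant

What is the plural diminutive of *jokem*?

jokemutde

*jokem* — final consonant /m/ (a nasal) → -ut → *jokemut*.
The diminutive form *jokemut*: final consonant = /t/, voiceless → -de → *jokemutde*.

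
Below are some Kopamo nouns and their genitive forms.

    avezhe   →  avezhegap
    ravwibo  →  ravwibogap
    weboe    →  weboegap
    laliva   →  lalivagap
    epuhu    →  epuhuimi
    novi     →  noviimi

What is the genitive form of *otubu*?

The alternation tracks the last vowel of the stem — -imi when the last vowel of the stem is a high vowel (*epuhu*, *novi*); -gap when the last vowel of the stem is a non-high vowel (*avezhe*, *ravwibo*, *weboe*, *laliva*).
*otubu*: last vowel = /u/, a high vowel → -imi → *otubuimi*.

otubuimi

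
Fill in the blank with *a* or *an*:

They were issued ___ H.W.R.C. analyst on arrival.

The indefinite article is chosen by the initial *sound* of the following word, not its spelling.
The initialism *H.W.R.C.* is read letter by letter; the first letter, H, is pronounced /eɪtʃ/, which begins with a vowel sound.
So the article is *an*: They were issued an H.W.R.C. analyst on arrival.

an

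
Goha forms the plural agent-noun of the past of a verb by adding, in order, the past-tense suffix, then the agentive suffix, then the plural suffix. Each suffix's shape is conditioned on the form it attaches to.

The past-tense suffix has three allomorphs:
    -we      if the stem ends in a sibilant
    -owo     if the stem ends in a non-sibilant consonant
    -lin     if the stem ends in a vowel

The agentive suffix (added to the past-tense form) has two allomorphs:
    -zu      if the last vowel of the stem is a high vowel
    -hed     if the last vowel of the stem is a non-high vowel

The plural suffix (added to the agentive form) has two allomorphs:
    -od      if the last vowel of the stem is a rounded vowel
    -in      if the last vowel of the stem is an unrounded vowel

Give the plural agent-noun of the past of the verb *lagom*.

lagomowohedin

The final sound of *lagom* is /m/, which is a non-sibilant consonant, so the past-tense suffix is -owo, giving *lagomowo*.
The past-tense form *lagomowo* — last vowel /o/ (a non-high vowel) → -hed → *lagomowohed*.
The agentive form *lagomowohed* — last vowel /e/ (an unrounded vowel) → -in → *lagomowohedin*.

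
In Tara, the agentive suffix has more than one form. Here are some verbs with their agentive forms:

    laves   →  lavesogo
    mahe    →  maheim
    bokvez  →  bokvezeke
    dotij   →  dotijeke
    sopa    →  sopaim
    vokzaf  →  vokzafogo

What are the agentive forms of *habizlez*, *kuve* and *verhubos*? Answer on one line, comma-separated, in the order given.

habizlezeke, kuveim, verhubosogo

The alternation tracks the final sound of the stem — -ogo when the stem ends in a voiceless consonant (*laves*, *vokzaf*); -eke when the stem ends in a voiced consonant (*bokvez*, *dotij*); -im when the stem ends in a vowel (*mahe*, *sopa*).
*habizlez*: final sound = /z/, a voiced consonant → -eke → *habizlezeke*.
*kuve* — final sound /e/ (a vowel) → -im → *kuveim*.
Since the final sound of *verhubos* is /s/ (a voiceless consonant), it takes -ogo, giving *verhubosogo*.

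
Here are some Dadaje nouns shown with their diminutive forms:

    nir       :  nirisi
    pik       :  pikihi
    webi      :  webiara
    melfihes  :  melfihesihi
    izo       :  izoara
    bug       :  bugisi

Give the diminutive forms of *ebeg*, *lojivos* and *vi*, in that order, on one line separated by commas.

The alternation tracks the final sound of the stem — -ihi when the stem ends in a voiceless consonant (*pik*, *melfihes*); -isi when the stem ends in a voiced consonant (*nir*, *bug*); -ara when the stem ends in a vowel (*webi*, *izo*).
*ebeg* — final sound /g/ (a voiced consonant) → -isi → *ebegisi*.
Since the final sound of *lojivos* is /s/ (a voiceless consonant), it takes -ihi, giving *lojivosihi*.
*vi* — final sound /i/ (a vowel) → -ara → *viara*.

ebegisi, lojivosihi, viara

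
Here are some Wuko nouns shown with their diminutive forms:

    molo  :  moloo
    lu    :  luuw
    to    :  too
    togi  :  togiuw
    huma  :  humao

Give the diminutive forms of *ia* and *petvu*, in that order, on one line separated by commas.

The pattern is height harmony: -uw when the last vowel of the stem is a high vowel (*lu*, *togi*); -o when the last vowel of the stem is a non-high vowel (*molo*, *to*, *huma*).
*ia*: last vowel = /a/, a non-high vowel → -o → *iao*.
Since the last vowel of *petvu* is /u/ (a high vowel), it takes -uw, giving *petvuuw*.

iao, petvuuw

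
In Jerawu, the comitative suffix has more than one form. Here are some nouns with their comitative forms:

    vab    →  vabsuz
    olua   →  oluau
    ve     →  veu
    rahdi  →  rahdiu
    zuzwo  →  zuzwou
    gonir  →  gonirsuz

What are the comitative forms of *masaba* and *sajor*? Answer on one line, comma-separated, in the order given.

Looking at the final sound of each stem: -suz when the stem ends in a consonant (*vab*, *gonir*); -u when the stem ends in a vowel (*olua*, *ve*, *rahdi*, *zuzwo*).
The final sound of *masaba* is /a/, which is a vowel, so the suffix is -u, giving *masabau*.
*sajor* — final sound /r/ (a consonant) → -suz → *sajorsuz*.

masabau, sajorsuz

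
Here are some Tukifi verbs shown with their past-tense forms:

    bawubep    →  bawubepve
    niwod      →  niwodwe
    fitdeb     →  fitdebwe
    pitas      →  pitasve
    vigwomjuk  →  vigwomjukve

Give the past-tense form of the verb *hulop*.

The pattern is voicing of the final consonant: -ve when the stem ends in a voiceless consonant (*bawubep*, *pitas*, *vigwomjuk*); -we when the stem ends in a voiced consonant (*niwod*, *fitdeb*).
The final consonant of *hulop* is /p/, which is voiceless, so the suffix is -ve, giving *hulopve*.

hulopve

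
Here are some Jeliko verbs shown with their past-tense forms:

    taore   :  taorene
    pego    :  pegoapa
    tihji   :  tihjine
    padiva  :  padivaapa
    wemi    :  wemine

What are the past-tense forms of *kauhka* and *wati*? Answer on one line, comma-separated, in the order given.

The pattern is front/back vowel harmony: -ne when the last vowel of the stem is a front vowel (*taore*, *tihji*, *wemi*); -apa when the last vowel of the stem is a back vowel (*pego*, *padiva*).
The last vowel of *kauhka* is /a/, which is a back vowel, so the suffix is -apa, giving *kauhkaapa*.
*wati*: last vowel = /i/, a front vowel → -ne → *watine*.

kauhkaapa, watine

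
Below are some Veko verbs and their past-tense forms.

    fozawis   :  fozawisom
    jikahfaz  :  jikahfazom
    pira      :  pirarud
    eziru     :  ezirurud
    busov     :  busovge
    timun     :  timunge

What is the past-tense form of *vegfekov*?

vegfekovge

The pattern is sibilance of the final sound: -om when the stem ends in a sibilant (*fozawis*, *jikahfaz*); -ge when the stem ends in a non-sibilant consonant (*busov*, *timun*); -rud when the stem ends in a vowel (*pira*, *eziru*).
Since the final sound of *vegfekov* is /v/ (a non-sibilant consonant), it takes -ge, giving *vegfekovge*.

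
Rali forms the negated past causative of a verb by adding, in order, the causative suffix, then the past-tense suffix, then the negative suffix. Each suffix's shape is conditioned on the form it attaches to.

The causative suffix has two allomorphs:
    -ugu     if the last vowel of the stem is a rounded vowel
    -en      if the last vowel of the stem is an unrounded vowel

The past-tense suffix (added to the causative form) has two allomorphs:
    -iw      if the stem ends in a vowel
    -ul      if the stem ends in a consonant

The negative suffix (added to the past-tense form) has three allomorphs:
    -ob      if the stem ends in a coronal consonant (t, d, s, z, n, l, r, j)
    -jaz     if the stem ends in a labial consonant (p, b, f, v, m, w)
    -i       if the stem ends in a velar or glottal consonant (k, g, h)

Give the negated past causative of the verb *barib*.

*barib*: last vowel = /i/, an unrounded vowel → -en → *bariben*.
The final sound of the causative form *bariben* is /n/, which is a consonant, so the past-tense suffix is -ul, giving *baribenul*.
The final consonant of the past-tense form *baribenul* is /l/, which is coronal, so the negative suffix is -ob, giving *baribenulob*.

baribenulob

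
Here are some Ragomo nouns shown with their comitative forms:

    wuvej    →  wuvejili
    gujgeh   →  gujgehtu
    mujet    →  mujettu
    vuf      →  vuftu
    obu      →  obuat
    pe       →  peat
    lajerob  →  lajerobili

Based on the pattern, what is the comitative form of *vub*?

The alternation tracks the final sound of the stem — -tu when the stem ends in a voiceless consonant (*gujgeh*, *mujet*, *vuf*); -ili when the stem ends in a voiced consonant (*wuvej*, *lajerob*); -at when the stem ends in a vowel (*obu*, *pe*).
The final sound of *vub* is /b/, which is a voiced consonant, so the suffix is -ili, giving *vubili*.

vubili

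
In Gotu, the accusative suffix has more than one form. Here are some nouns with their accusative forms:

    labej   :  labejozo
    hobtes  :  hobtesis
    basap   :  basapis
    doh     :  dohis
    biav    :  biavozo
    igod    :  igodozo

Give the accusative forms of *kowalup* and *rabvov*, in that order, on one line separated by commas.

kowalupis, rabvovozo

The alternation tracks the final consonant of the stem — -is when the stem ends in a voiceless consonant (*hobtes*, *basap*, *doh*); -ozo when the stem ends in a voiced consonant (*labej*, *biav*, *igod*).
*kowalup*: final consonant = /p/, voiceless → -is → *kowalupis*.
Since the final consonant of *rabvov* is /v/ (voiced), it takes -ozo, giving *rabvovozo*.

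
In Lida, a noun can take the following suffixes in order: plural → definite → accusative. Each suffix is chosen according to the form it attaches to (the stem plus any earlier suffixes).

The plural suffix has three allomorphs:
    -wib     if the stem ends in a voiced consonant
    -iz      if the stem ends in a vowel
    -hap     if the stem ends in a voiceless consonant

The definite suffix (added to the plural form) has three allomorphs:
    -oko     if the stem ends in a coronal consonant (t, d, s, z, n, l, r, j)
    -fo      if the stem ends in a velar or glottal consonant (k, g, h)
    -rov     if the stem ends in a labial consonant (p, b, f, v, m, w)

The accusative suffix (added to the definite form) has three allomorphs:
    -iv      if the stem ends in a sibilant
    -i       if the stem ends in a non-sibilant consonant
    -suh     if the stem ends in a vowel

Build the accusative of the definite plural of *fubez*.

fubezwibrovi

*fubez* — final sound /z/ (a voiced consonant) → -wib → *fubezwib*.
The plural form *fubezwib* — final consonant /b/ (labial) → -rov → *fubezwibrov*.
The definite form *fubezwibrov* — final sound /v/ (a non-sibilant consonant) → -i → *fubezwibrovi*.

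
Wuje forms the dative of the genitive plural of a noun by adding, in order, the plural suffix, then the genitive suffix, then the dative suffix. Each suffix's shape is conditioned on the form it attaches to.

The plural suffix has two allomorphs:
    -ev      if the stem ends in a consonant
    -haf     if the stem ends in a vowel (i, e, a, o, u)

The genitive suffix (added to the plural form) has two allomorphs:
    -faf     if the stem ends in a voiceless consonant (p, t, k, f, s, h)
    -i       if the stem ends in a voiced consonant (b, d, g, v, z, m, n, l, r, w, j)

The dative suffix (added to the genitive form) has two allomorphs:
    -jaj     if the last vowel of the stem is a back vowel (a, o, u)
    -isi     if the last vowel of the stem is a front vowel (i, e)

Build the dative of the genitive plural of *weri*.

*weri* — final sound /i/ (a vowel) → -haf → *werihaf*.
The plural form *werihaf*: final consonant = /f/, voiceless → -faf → *werihaffaf*.
The last vowel of the genitive form *werihaffaf* is /a/, which is a back vowel, so the dative suffix is -jaj, giving *werihaffafjaj*.

werihaffafjaj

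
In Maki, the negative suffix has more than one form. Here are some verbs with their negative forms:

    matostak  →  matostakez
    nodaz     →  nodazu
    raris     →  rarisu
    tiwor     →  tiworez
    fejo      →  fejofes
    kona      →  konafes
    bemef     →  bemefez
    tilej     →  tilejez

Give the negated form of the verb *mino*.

The alternation tracks the final sound of the stem — -u when the stem ends in a sibilant (*nodaz*, *raris*); -ez when the stem ends in a non-sibilant consonant (*matostak*, *tiwor*, *bemef*, *tilej*); -fes when the stem ends in a vowel (*fejo*, *kona*).
Since the final sound of *mino* is /o/ (a vowel), it takes -fes, giving *minofes*.

minofes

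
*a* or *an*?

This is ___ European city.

The indefinite article is chosen by the initial *sound* of the following word, not its spelling.
*European* begins with the sound /jʊ/ (eu pronounced /jʊ/) — a consonant sound.
So the article is *a*: This is a European city.

a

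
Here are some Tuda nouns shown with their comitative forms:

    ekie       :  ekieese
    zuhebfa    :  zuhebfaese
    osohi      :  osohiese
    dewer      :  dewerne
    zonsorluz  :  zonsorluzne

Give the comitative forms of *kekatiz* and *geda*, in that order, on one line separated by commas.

The alternation tracks the final sound of the stem — -ne when the stem ends in a consonant (*dewer*, *zonsorluz*); -ese when the stem ends in a vowel (*ekie*, *zuhebfa*, *osohi*).
Since the final sound of *kekatiz* is /z/ (a consonant), it takes -ne, giving *kekatizne*.
*geda* — final sound /a/ (a vowel) → -ese → *gedaese*.

kekatizne, gedaese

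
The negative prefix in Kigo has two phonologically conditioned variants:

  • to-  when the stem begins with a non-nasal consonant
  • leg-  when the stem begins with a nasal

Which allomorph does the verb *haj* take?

to-

*haj*: first consonant = /h/, non-nasal → to-.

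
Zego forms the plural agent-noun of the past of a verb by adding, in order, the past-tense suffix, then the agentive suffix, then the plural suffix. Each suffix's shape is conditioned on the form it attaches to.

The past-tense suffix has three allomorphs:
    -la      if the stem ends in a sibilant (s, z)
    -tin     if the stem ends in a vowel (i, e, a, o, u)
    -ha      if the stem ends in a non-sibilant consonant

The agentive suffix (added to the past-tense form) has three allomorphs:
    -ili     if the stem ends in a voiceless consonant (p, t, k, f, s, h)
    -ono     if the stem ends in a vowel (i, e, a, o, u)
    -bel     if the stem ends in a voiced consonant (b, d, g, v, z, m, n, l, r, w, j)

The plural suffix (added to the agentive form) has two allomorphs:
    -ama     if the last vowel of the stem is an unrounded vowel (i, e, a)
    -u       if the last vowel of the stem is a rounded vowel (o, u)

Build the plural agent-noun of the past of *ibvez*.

ibvezlaonou

*ibvez*: final sound = /z/, a sibilant → -la → *ibvezla*.
The final sound of the past-tense form *ibvezla* is /a/, which is a vowel, so the agentive suffix is -ono, giving *ibvezlaono*.
The agentive form *ibvezlaono*: last vowel = /o/, a rounded vowel → -u → *ibvezlaonou*.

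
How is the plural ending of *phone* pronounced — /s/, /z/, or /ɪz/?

/z/

The stem *phone* ends in a voiced non-sibilant sound.
The plural suffix surfaces as /ɪz/ after sibilants, /s/ after other voiceless consonants, and /z/ after other voiced sounds.
So the plural -s on *phone* is pronounced /z/.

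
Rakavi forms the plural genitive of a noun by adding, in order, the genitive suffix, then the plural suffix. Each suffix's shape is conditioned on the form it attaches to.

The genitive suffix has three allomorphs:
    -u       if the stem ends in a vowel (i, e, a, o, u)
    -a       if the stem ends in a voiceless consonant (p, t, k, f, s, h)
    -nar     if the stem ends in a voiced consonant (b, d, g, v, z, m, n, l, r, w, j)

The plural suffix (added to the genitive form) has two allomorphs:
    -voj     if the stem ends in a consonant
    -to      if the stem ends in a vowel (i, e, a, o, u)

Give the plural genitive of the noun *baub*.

baubnarvoj

*baub*: final sound = /b/, a voiced consonant → -nar → *baubnar*.
The final sound of the genitive form *baubnar* is /r/, which is a consonant, so the plural suffix is -voj, giving *baubnarvoj*.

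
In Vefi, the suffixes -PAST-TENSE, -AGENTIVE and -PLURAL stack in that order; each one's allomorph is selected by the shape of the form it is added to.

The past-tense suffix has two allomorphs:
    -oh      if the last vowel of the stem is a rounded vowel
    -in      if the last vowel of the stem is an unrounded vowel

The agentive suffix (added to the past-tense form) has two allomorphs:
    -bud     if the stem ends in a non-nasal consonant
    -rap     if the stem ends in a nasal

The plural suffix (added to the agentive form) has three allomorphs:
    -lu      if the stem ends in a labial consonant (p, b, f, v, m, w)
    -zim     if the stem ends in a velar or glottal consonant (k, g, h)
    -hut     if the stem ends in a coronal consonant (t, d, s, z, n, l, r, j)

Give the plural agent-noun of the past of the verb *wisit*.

*wisit* — last vowel /i/ (an unrounded vowel) → -in → *wisitin*.
The past-tense form *wisitin* — final consonant /n/ (a nasal) → -rap → *wisitinrap*.
Since the final consonant of the agentive form *wisitinrap* is /p/ (labial), it takes -lu, giving *wisitinraplu*.

wisitinraplu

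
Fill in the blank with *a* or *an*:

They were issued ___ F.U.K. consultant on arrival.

an

The indefinite article is chosen by the initial *sound* of the following word, not its spelling.
The initialism *F.U.K.* is read letter by letter; the first letter, F, is pronounced /ɛf/, which begins with a vowel sound.
So the article is *an*: They were issued an F.U.K. consultant on arrival.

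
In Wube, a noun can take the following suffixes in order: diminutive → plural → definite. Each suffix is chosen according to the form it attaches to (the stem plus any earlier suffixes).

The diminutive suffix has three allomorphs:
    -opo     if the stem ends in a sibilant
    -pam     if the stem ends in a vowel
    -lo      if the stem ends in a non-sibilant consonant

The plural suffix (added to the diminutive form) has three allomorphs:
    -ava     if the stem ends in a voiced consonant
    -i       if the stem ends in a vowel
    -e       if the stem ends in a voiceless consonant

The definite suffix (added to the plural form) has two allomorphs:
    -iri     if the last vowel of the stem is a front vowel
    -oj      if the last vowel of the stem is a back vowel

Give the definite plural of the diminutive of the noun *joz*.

Since the final sound of *joz* is /z/ (a sibilant), it takes -opo, giving *jozopo*.
The diminutive form *jozopo* — final sound /o/ (a vowel) → -i → *jozopoi*.
The plural form *jozopoi*: last vowel = /i/, a front vowel → -iri → *jozopoiiri*.

jozopoiiri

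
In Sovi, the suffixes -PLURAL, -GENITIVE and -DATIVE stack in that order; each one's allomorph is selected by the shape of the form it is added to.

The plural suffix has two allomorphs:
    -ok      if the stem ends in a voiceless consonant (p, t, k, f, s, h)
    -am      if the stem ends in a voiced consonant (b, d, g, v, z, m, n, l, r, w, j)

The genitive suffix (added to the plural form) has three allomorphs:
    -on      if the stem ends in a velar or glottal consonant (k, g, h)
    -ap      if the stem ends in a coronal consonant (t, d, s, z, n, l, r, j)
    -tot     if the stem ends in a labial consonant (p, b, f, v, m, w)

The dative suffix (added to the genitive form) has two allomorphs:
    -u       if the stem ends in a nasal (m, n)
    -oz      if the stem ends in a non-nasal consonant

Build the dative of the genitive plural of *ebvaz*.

ebvazamtotoz

Since the final consonant of *ebvaz* is /z/ (voiced), it takes -am, giving *ebvazam*.
Since the final consonant of the plural form *ebvazam* is /m/ (labial), it takes -tot, giving *ebvazamtot*.
The genitive form *ebvazamtot* — final consonant /t/ (non-nasal) → -oz → *ebvazamtotoz*.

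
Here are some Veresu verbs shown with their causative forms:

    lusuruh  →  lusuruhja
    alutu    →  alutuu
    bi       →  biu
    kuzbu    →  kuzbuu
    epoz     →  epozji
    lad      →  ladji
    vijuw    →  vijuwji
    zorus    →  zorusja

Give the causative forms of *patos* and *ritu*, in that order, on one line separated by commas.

The alternation tracks the final sound of the stem — -ja when the stem ends in a voiceless consonant (*lusuruh*, *zorus*); -ji when the stem ends in a voiced consonant (*epoz*, *lad*, *vijuw*); -u when the stem ends in a vowel (*alutu*, *bi*, *kuzbu*).
*patos* — final sound /s/ (a voiceless consonant) → -ja → *patosja*.
*ritu*: final sound = /u/, a vowel → -u → *rituu*.

patosja, rituu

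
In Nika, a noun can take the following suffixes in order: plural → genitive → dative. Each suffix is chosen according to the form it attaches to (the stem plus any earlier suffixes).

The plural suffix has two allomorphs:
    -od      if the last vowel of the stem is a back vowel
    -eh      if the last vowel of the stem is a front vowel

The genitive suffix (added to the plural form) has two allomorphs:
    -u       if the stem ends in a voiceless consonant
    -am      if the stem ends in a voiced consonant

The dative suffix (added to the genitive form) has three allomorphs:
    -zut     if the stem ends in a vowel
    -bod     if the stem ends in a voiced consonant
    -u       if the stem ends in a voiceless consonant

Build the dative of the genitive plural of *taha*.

tahaodambod

*taha*: last vowel = /a/, a back vowel → -od → *tahaod*.
The final consonant of the plural form *tahaod* is /d/, which is voiced, so the genitive suffix is -am, giving *tahaodam*.
The genitive form *tahaodam*: final sound = /m/, a voiced consonant → -bod → *tahaodambod*.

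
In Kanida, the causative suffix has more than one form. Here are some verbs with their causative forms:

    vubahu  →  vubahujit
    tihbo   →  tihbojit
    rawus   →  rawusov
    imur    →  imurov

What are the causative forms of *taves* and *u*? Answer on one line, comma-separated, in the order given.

tavesov, ujit

Looking at the final sound of each stem: -ov when the stem ends in a consonant (*rawus*, *imur*); -jit when the stem ends in a vowel (*vubahu*, *tihbo*).
The final sound of *taves* is /s/, which is a consonant, so the suffix is -ov, giving *tavesov*.
Since the final sound of *u* is /u/ (a vowel), it takes -jit, giving *ujit*.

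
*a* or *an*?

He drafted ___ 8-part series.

an

The indefinite article is chosen by the initial *sound* of the following word, not its spelling.
The number *8* is spoken "eight", beginning with /eɪt/ — a vowel sound.
So the article is *an*: He drafted an 8-part series.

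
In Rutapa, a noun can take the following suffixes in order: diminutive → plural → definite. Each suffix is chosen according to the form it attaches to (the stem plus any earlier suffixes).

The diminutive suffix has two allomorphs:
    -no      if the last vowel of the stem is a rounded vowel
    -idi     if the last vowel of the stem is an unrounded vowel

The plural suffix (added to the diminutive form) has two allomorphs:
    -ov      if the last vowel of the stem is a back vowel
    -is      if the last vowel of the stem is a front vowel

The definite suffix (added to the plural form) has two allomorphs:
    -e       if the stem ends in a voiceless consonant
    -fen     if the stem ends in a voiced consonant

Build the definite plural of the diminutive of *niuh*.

niuhnoovfen

Since the last vowel of *niuh* is /u/ (a rounded vowel), it takes -no, giving *niuhno*.
The diminutive form *niuhno*: last vowel = /o/, a back vowel → -ov → *niuhnoov*.
The plural form *niuhnoov*: final consonant = /v/, voiced → -fen → *niuhnoovfen*.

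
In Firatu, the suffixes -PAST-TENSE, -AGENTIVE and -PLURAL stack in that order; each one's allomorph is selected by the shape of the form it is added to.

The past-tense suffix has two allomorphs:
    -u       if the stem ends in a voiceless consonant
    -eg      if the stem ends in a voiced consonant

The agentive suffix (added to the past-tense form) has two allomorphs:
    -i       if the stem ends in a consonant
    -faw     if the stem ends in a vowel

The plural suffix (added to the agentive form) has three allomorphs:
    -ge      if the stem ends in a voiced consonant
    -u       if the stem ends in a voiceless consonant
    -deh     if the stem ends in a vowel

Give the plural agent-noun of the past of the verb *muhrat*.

muhratufawge

*muhrat*: final consonant = /t/, voiceless → -u → *muhratu*.
Since the final sound of the past-tense form *muhratu* is /u/ (a vowel), it takes -faw, giving *muhratufaw*.
The final sound of the agentive form *muhratufaw* is /w/, which is a voiced consonant, so the plural suffix is -ge, giving *muhratufawge*.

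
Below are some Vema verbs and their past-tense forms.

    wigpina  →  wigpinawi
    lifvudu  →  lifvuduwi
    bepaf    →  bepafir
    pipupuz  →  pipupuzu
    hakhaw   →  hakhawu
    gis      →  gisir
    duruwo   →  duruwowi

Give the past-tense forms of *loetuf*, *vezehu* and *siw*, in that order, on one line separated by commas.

loetufir, vezehuwi, siwu

The suffix is conditioned by the final sound: -ir when the stem ends in a voiceless consonant (*bepaf*, *gis*); -u when the stem ends in a voiced consonant (*pipupuz*, *hakhaw*); -wi when the stem ends in a vowel (*wigpina*, *lifvudu*, *duruwo*).
Since the final sound of *loetuf* is /f/ (a voiceless consonant), it takes -ir, giving *loetufir*.
The final sound of *vezehu* is /u/, which is a vowel, so the suffix is -wi, giving *vezehuwi*.
*siw* — final sound /w/ (a voiced consonant) → -u → *siwu*.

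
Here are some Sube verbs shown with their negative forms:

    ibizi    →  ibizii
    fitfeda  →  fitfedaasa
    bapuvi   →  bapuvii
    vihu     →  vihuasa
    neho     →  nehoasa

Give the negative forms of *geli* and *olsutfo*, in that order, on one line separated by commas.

The pattern is front/back vowel harmony: -i when the last vowel of the stem is a front vowel (*ibizi*, *bapuvi*); -asa when the last vowel of the stem is a back vowel (*fitfeda*, *vihu*, *neho*).
*geli*: last vowel = /i/, a front vowel → -i → *gelii*.
*olsutfo* — last vowel /o/ (a back vowel) → -asa → *olsutfoasa*.

gelii, olsutfoasa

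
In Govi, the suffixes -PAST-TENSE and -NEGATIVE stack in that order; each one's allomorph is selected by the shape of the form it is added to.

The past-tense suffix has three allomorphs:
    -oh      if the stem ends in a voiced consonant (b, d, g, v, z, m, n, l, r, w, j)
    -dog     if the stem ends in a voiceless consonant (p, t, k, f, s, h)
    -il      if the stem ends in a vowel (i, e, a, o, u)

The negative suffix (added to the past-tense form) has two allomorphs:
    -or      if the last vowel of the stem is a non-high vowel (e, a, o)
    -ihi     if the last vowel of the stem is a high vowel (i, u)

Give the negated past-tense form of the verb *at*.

atdogor

*at* — final sound /t/ (a voiceless consonant) → -dog → *atdog*.
The past-tense form *atdog*: last vowel = /o/, a non-high vowel → -or → *atdogor*.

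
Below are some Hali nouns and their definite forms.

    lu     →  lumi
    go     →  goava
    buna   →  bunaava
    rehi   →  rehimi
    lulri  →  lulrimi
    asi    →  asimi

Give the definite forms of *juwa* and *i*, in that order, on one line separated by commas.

The alternation tracks the last vowel of the stem — -mi when the last vowel of the stem is a high vowel (*lu*, *rehi*, *lulri*, *asi*); -ava when the last vowel of the stem is a non-high vowel (*go*, *buna*).
Since the last vowel of *juwa* is /a/ (a non-high vowel), it takes -ava, giving *juwaava*.
The last vowel of *i* is /i/, which is a high vowel, so the suffix is -mi, giving *imi*.

juwaava, imi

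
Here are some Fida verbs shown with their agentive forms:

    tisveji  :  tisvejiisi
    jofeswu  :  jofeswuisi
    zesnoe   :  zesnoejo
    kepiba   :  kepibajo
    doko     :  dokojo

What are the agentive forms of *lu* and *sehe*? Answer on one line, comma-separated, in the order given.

luisi, sehejo

Looking at the last vowel of each stem: -isi when the last vowel of the stem is a high vowel (*tisveji*, *jofeswu*); -jo when the last vowel of the stem is a non-high vowel (*zesnoe*, *kepiba*, *doko*).
*lu*: last vowel = /u/, a high vowel → -isi → *luisi*.
*sehe*: last vowel = /e/, a non-high vowel → -jo → *sehejo*.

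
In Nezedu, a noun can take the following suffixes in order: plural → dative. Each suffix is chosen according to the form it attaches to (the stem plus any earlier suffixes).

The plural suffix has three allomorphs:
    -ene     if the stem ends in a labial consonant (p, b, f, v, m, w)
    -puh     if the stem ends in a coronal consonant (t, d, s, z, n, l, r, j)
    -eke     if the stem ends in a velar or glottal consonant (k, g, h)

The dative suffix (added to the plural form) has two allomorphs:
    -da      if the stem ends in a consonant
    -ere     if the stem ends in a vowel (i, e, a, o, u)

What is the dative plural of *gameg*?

Since the final consonant of *gameg* is /g/ (velar/glottal), it takes -eke, giving *gamegeke*.
The final sound of the plural form *gamegeke* is /e/, which is a vowel, so the dative suffix is -ere, giving *gamegekeere*.

gamegekeere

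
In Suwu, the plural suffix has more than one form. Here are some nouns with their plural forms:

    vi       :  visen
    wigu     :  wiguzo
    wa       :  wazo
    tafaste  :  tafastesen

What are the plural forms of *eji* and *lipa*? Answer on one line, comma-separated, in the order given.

The alternation tracks the last vowel of the stem — -sen when the last vowel of the stem is a front vowel (*vi*, *tafaste*); -zo when the last vowel of the stem is a back vowel (*wigu*, *wa*).
Since the last vowel of *eji* is /i/ (a front vowel), it takes -sen, giving *ejisen*.
*lipa* — last vowel /a/ (a back vowel) → -zo → *lipazo*.

ejisen, lipazo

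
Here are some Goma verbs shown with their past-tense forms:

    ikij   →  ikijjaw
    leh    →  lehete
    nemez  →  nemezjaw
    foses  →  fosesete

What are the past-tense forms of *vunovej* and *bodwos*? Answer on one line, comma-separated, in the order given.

The suffix is conditioned by the final consonant: -ete when the stem ends in a voiceless consonant (*leh*, *foses*); -jaw when the stem ends in a voiced consonant (*ikij*, *nemez*).
*vunovej*: final consonant = /j/, voiced → -jaw → *vunovejjaw*.
Since the final consonant of *bodwos* is /s/ (voiceless), it takes -ete, giving *bodwosete*.

vunovejjaw, bodwosete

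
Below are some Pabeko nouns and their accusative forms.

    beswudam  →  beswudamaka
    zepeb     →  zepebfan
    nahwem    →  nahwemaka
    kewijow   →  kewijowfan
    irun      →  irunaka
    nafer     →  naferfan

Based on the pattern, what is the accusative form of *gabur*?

The alternation tracks the final consonant of the stem — -aka when the stem ends in a nasal (*beswudam*, *nahwem*, *irun*); -fan when the stem ends in a non-nasal consonant (*zepeb*, *kewijow*, *nafer*).
The final consonant of *gabur* is /r/, which is non-nasal, so the suffix is -fan, giving *gaburfan*.

gaburfan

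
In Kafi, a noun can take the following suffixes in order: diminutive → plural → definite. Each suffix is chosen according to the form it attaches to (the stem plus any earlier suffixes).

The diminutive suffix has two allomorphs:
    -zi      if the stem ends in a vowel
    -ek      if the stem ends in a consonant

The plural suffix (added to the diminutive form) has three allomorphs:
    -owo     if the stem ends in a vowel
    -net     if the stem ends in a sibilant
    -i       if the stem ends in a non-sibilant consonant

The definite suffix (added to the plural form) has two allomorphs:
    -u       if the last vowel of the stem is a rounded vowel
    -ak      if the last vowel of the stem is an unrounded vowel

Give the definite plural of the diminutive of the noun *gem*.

gemekiak

*gem* — final sound /m/ (a consonant) → -ek → *gemek*.
The diminutive form *gemek* — final sound /k/ (a non-sibilant consonant) → -i → *gemeki*.
The last vowel of the plural form *gemeki* is /i/, which is an unrounded vowel, so the definite suffix is -ak, giving *gemekiak*.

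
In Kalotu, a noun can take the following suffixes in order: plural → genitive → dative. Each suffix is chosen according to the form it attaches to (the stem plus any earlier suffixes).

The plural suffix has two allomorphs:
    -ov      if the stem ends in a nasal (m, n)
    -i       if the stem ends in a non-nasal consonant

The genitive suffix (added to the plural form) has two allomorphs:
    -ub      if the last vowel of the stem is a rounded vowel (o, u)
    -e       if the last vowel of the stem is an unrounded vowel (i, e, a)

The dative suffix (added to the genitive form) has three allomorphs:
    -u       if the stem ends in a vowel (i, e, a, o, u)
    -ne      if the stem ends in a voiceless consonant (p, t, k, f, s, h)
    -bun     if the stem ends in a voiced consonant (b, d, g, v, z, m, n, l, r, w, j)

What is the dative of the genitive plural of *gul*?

*gul*: final consonant = /l/, non-nasal → -i → *guli*.
The plural form *guli*: last vowel = /i/, an unrounded vowel → -e → *gulie*.
The final sound of the genitive form *gulie* is /e/, which is a vowel, so the dative suffix is -u, giving *gulieu*.

gulieu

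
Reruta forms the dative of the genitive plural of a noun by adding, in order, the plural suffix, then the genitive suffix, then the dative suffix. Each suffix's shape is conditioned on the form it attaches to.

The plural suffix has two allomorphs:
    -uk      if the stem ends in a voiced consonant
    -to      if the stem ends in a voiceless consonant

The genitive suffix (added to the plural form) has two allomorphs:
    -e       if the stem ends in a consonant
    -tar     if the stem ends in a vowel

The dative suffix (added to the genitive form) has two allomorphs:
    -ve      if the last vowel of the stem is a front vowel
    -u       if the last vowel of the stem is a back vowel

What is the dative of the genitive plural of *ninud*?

*ninud*: final consonant = /d/, voiced → -uk → *ninuduk*.
The plural form *ninuduk*: final sound = /k/, a consonant → -e → *ninuduke*.
Since the last vowel of the genitive form *ninuduke* is /e/ (a front vowel), it takes -ve, giving *ninudukeve*.

ninudukeve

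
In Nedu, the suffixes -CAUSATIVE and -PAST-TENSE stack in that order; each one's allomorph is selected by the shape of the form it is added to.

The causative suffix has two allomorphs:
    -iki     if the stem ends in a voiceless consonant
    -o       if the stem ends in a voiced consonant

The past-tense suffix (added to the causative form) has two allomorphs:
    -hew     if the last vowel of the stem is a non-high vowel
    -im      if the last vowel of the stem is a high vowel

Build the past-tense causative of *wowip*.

wowipikiim

*wowip*: final consonant = /p/, voiceless → -iki → *wowipiki*.
The causative form *wowipiki* — last vowel /i/ (a high vowel) → -im → *wowipikiim*.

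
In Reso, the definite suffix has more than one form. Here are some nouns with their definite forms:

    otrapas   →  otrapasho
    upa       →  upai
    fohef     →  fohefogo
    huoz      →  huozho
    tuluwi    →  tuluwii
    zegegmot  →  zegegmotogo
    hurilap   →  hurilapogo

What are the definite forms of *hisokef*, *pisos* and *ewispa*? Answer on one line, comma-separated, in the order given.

The suffix is conditioned by the final sound: -ho when the stem ends in a sibilant (*otrapas*, *huoz*); -ogo when the stem ends in a non-sibilant consonant (*fohef*, *zegegmot*, *hurilap*); -i when the stem ends in a vowel (*upa*, *tuluwi*).
*hisokef* — final sound /f/ (a non-sibilant consonant) → -ogo → *hisokefogo*.
The final sound of *pisos* is /s/, which is a sibilant, so the suffix is -ho, giving *pisosho*.
The final sound of *ewispa* is /a/, which is a vowel, so the suffix is -i, giving *ewispai*.

hisokefogo, pisosho, ewispai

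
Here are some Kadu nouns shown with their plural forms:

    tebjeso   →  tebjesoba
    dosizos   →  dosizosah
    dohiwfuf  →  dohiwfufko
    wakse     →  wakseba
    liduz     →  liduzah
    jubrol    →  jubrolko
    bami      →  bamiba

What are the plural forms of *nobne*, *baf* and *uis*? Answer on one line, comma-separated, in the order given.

nobneba, bafko, uisah

The suffix is conditioned by the final sound: -ah when the stem ends in a sibilant (*dosizos*, *liduz*); -ko when the stem ends in a non-sibilant consonant (*dohiwfuf*, *jubrol*); -ba when the stem ends in a vowel (*tebjeso*, *wakse*, *bami*).
*nobne*: final sound = /e/, a vowel → -ba → *nobneba*.
*baf* — final sound /f/ (a non-sibilant consonant) → -ko → *bafko*.
The final sound of *uis* is /s/, which is a sibilant, so the suffix is -ah, giving *uisah*.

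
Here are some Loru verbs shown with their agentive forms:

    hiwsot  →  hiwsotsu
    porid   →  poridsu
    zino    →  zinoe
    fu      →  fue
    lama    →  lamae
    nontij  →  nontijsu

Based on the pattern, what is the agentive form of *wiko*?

The suffix is conditioned by the final sound: -su when the stem ends in a consonant (*hiwsot*, *porid*, *nontij*); -e when the stem ends in a vowel (*zino*, *fu*, *lama*).
*wiko*: final sound = /o/, a vowel → -e → *wikoe*.

wikoe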